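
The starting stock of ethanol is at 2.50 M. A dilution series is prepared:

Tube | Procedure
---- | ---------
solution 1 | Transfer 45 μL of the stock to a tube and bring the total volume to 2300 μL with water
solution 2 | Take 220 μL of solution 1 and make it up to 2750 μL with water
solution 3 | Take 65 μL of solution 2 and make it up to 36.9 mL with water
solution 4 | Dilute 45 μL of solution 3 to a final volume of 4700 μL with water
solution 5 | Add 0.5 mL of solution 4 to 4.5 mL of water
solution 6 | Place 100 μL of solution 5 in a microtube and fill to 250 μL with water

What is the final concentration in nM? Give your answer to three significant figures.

2.64 nM

Step 1: 45 μL brought to 2300 μL → factor 2300/45 = 51.111
Step 2: 220 μL brought to 2750 μL → factor 2750/220 = 12.5
Step 3: 65 μL brought to 36.9 mL → factor 36900/65 = 567.69
Step 4: 45 μL brought to 4700 μL → factor 4700/45 = 104.44
Step 5: 0.5 mL + 4.5 mL = 5 mL total → factor 5/0.5 = 10
Step 6: 100 μL brought to 250 μL → factor 250/100 = 2.5
Overall dilution factor = 51.111 × 12.5 × 567.69 × 104.44 × 10 × 2.5 = 9.4703 × 10^8
Final = 2.50 M / 9.4703 × 10^8 = 2.640 × 10^-9 M = 2.64 nM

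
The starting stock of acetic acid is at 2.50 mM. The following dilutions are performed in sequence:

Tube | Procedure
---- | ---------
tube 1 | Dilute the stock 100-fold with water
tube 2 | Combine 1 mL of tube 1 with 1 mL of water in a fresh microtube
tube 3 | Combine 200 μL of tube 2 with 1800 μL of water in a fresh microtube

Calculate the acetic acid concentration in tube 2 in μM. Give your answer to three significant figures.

12.5 μM

Step 1: 100-fold → factor 100
Step 2: 1 mL + 1 mL = 2 mL total → factor 2/1 = 2
Dilution factor through tube 2 = 100 × 2 = 200
[tube 2] = 2.50 mM / 200 = 0.01250 mM = 12.5 μM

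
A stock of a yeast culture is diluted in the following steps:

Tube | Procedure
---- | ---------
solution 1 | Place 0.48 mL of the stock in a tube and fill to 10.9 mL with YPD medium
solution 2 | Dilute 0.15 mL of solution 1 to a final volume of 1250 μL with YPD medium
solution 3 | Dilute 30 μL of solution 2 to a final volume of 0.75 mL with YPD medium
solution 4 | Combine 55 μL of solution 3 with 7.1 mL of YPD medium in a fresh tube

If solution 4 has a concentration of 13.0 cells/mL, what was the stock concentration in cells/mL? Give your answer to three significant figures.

Step 1: 0.48 mL brought to 10.9 mL → factor 10.9/0.48 = 22.708
Step 2: 0.15 mL brought to 1250 μL → factor 1.25/0.15 = 8.3333
Step 3: 30 μL brought to 0.75 mL → factor 750/30 = 25
Step 4: 55 μL + 7.1 mL = 7155 μL total → factor 7155/55 = 130.09
Overall dilution factor = 22.708 × 8.3333 × 25 × 130.09 = 6.1545 × 10^5
Stock = 13.0 cells/mL × 6.1545 × 10^5 = 8.00 × 10^6 cells/mL

8.00 × 10^6 cells/mL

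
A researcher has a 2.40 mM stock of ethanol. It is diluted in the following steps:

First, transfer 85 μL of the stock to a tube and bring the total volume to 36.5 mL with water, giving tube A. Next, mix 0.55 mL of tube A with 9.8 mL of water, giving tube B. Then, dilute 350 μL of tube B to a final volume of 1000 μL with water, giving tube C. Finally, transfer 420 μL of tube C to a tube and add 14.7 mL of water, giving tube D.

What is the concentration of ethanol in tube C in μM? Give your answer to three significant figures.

0.104 μM

Step 1: 85 μL brought to 36.5 mL → factor 36500/85 = 429.41
Step 2: 0.55 mL + 9.8 mL = 10.35 mL total → factor 10.35/0.55 = 18.818
Step 3: 350 μL brought to 1000 μL → factor 1000/350 = 2.8571
Dilution factor through tube C = 429.41 × 18.818 × 2.8571 = 23088
[tube C] = 2.40 mM / 23088 = 0.0001040 mM = 0.104 μM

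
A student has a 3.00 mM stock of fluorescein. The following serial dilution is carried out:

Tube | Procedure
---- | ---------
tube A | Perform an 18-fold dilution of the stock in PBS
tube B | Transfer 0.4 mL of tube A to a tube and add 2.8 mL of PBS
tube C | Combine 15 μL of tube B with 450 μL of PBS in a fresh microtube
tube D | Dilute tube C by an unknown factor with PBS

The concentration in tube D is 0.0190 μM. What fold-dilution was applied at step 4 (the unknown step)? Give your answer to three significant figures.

Step 1: 18-fold → factor 18
Step 2: 0.4 mL + 2.8 mL = 3.2 mL total → factor 3.2/0.4 = 8
Step 3: 15 μL + 450 μL = 465 μL total → factor 465/15 = 31
Step 4: unknown factor x
Product of known-step factors = 4464
Overall factor = 3.00 mM / (0.0190 μM) = 1.5789 × 10^5
x = 1.5789 × 10^5 / 4464 = 35.4

35.4-fold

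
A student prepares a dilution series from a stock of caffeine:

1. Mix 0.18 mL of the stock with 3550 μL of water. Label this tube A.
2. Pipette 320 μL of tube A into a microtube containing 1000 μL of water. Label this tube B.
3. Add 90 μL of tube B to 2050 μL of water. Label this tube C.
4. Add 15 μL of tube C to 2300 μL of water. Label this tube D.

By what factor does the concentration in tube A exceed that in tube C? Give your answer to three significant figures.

98.1

Step 1: 0.18 mL + 3550 μL = 3.73 mL total → factor 3.73/0.18 = 20.722
Step 2: 320 μL + 1000 μL = 1320 μL total → factor 1320/320 = 4.125
Step 3: 90 μL + 2050 μL = 2140 μL total → factor 2140/90 = 23.778
Dilution factor to tube A = 20.722; to tube C = 2032.5
[tube A]/[tube C] = (factor to tube C)/(factor to tube A) = 2032.5/20.722 = 98.1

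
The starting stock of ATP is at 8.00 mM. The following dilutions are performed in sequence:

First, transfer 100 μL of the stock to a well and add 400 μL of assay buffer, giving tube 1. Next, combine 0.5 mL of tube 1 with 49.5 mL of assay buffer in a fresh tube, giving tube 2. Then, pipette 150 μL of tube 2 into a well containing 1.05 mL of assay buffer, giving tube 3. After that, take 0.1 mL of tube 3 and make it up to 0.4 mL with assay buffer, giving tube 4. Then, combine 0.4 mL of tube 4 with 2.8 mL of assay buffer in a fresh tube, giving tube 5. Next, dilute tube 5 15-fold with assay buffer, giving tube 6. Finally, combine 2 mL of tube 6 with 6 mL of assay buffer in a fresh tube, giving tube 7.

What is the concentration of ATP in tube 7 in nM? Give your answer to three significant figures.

1.04 nM

Step 1: 100 μL + 400 μL = 500 μL total → factor 500/100 = 5
Step 2: 0.5 mL + 49.5 mL = 50 mL total → factor 50/0.5 = 100
Step 3: 150 μL + 1.05 mL = 1200 μL total → factor 1200/150 = 8
Step 4: 0.1 mL brought to 0.4 mL → factor 0.4/0.1 = 4
Step 5: 0.4 mL + 2.8 mL = 3.2 mL total → factor 3.2/0.4 = 8
Step 6: 15-fold → factor 15
Step 7: 2 mL + 6 mL = 8 mL total → factor 8/2 = 4
Overall dilution factor = 5 × 100 × 8 × 4 × 8 × 15 × 4 = 7.68 × 10^6
Final = 8.00 mM / 7.68 × 10^6 = 1.042 × 10^-6 mM = 1.04 nM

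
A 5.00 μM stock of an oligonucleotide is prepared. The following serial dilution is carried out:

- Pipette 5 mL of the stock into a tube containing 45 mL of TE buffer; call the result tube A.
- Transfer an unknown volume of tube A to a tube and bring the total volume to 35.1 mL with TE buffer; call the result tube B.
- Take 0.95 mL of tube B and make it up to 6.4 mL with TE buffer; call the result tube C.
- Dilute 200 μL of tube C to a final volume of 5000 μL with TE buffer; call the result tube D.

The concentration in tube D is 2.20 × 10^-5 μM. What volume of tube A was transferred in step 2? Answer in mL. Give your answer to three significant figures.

0.260 mL

Step 1: 5 mL + 45 mL = 50 mL total → factor 50/5 = 10
Step 2: v brought to 35.1 mL → factor = 35.1 mL/v
Step 3: 0.95 mL brought to 6.4 mL → factor 6.4/0.95 = 6.7368
Step 4: 200 μL brought to 5000 μL → factor 5000/200 = 25
Product of known-step factors = 1684.2
Overall factor = 5.00 μM / (2.20 × 10^-5 μM) = 2.2727 × 10^5
Step-2 factor = 2.2727 × 10^5 / 1684.2 = 134.94
v = 35.1 mL / 134.94 = 0.260 mL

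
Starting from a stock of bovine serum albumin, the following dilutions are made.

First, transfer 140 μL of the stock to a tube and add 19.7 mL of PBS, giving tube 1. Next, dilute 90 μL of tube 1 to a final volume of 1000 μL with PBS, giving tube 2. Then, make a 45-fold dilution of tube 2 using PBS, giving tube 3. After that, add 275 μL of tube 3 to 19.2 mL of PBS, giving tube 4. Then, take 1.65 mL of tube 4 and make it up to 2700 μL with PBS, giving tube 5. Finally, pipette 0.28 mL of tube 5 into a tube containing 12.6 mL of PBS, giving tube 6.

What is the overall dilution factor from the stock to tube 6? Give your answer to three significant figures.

Step 1: 140 μL + 19.7 mL = 19840 μL total → factor 19840/140 = 141.71
Step 2: 90 μL brought to 1000 μL → factor 1000/90 = 11.111
Step 3: 45-fold → factor 45
Step 4: 275 μL + 19.2 mL = 19475 μL total → factor 19475/275 = 70.818
Step 5: 1.65 mL brought to 2700 μL → factor 2.7/1.65 = 1.6364
Step 6: 0.28 mL + 12.6 mL = 12.88 mL total → factor 12.88/0.28 = 46
Overall dilution factor = 141.71 × 11.111 × 45 × 70.818 × 1.6364 × 46 = 3.7772 × 10^8

3.78 × 10^8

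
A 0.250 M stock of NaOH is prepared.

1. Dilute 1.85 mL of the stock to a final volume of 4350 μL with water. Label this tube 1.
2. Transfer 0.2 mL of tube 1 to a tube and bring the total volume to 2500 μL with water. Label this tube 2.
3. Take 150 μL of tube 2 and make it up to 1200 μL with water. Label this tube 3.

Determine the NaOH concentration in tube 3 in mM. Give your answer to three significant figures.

1.06 mM

Step 1: 1.85 mL brought to 4350 μL → factor 4.35/1.85 = 2.3514
Step 2: 0.2 mL brought to 2500 μL → factor 2.5/0.2 = 12.5
Step 3: 150 μL brought to 1200 μL → factor 1200/150 = 8
Overall dilution factor = 2.3514 × 12.5 × 8 = 235.14
Final = 0.250 M / 235.14 = 0.001063 M = 1.06 mM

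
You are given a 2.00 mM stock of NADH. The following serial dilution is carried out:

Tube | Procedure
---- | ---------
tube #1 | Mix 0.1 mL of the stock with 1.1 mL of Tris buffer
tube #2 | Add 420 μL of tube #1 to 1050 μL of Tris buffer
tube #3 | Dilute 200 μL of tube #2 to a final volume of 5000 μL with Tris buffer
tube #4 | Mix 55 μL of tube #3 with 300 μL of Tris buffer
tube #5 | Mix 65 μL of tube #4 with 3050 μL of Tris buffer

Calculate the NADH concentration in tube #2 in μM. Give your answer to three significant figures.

Step 1: 0.1 mL + 1.1 mL = 1.2 mL total → factor 1.2/0.1 = 12
Step 2: 420 μL + 1050 μL = 1470 μL total → factor 1470/420 = 3.5
Dilution factor through tube #2 = 12 × 3.5 = 42
[tube #2] = 2.00 mM / 42 = 0.04762 mM = 47.6 μM

47.6 μM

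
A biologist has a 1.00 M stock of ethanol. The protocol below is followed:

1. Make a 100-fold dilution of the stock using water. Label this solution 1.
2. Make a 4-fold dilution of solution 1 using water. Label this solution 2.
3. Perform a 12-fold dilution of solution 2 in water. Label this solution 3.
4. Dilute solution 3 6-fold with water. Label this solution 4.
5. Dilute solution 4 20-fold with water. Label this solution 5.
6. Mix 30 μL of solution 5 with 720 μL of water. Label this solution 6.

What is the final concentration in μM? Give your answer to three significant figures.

Step 1: 100-fold → factor 100
Step 2: 4-fold → factor 4
Step 3: 12-fold → factor 12
Step 4: 6-fold → factor 6
Step 5: 20-fold → factor 20
Step 6: 30 μL + 720 μL = 750 μL total → factor 750/30 = 25
Overall dilution factor = 100 × 4 × 12 × 6 × 20 × 25 = 1.44 × 10^7
Final = 1.00 M / 1.44 × 10^7 = 6.944 × 10^-8 M = 0.0694 μM

0.0694 μM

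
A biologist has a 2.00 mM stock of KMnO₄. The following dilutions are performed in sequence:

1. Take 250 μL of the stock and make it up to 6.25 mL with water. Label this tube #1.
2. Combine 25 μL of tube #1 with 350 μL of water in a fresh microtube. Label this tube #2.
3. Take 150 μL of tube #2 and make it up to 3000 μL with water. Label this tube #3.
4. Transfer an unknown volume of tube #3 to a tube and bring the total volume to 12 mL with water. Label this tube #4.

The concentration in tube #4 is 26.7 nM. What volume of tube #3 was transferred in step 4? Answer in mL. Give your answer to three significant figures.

Step 1: 250 μL brought to 6.25 mL → factor 6250/250 = 25
Step 2: 25 μL + 350 μL = 375 μL total → factor 375/25 = 15
Step 3: 150 μL brought to 3000 μL → factor 3000/150 = 20
Step 4: v brought to 12 mL → factor = 12 mL/v
Product of known-step factors = 7500
Overall factor = 2.00 mM / (26.7 nM) = 74906
Step-4 factor = 74906 / 7500 = 9.9875
v = 12 mL / 9.9875 = 1.20 mL

1.20 mL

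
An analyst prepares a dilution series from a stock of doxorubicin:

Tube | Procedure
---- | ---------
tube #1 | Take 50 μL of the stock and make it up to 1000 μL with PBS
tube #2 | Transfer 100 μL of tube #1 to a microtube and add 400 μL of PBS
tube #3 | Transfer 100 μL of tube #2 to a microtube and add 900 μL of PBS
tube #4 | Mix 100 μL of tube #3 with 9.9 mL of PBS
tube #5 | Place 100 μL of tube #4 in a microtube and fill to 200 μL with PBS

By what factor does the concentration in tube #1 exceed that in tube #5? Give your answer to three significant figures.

1.00 × 10^4

Step 1: 50 μL brought to 1000 μL → factor 1000/50 = 20
Step 2: 100 μL + 400 μL = 500 μL total → factor 500/100 = 5
Step 3: 100 μL + 900 μL = 1000 μL total → factor 1000/100 = 10
Step 4: 100 μL + 9.9 mL = 10000 μL total → factor 10000/100 = 100
Step 5: 100 μL brought to 200 μL → factor 200/100 = 2
Dilution factor to tube #1 = 20; to tube #5 = 2 × 10^5
[tube #1]/[tube #5] = (factor to tube #5)/(factor to tube #1) = 2 × 10^5/20 = 1.00 × 10^4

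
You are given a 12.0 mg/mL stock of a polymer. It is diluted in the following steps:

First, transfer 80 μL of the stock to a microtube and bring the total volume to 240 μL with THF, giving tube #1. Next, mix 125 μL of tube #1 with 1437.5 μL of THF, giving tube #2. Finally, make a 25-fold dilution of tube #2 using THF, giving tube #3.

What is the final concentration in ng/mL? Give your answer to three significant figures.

Step 1: 80 μL brought to 240 μL → factor 240/80 = 3
Step 2: 125 μL + 1437.5 μL = 1562.5 μL total → factor 1562.5/125 = 12.5
Step 3: 25-fold → factor 25
Overall dilution factor = 3 × 12.5 × 25 = 937.5
Final = 12.0 mg/mL / 937.5 = 0.01280 mg/mL = 1.28 × 10^4 ng/mL

1.28 × 10^4 ng/mL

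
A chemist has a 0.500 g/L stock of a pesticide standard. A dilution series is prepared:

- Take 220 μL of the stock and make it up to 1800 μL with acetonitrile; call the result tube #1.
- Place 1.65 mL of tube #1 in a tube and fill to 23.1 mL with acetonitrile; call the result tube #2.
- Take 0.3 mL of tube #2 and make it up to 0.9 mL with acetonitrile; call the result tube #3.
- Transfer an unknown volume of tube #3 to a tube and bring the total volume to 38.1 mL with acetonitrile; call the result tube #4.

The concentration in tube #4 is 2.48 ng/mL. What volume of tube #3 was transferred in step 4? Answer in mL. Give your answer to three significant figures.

Step 1: 220 μL brought to 1800 μL → factor 1800/220 = 8.1818
Step 2: 1.65 mL brought to 23.1 mL → factor 23.1/1.65 = 14
Step 3: 0.3 mL brought to 0.9 mL → factor 0.9/0.3 = 3
Step 4: v brought to 38.1 mL → factor = 38.1 mL/v
Product of known-step factors = 343.64
Overall factor = 0.500 g/L / (2.48 ng/mL) = 2.0161 × 10^5
Step-4 factor = 2.0161 × 10^5 / 343.64 = 586.7
v = 38.1 mL / 586.7 = 0.0649 mL

0.0649 mL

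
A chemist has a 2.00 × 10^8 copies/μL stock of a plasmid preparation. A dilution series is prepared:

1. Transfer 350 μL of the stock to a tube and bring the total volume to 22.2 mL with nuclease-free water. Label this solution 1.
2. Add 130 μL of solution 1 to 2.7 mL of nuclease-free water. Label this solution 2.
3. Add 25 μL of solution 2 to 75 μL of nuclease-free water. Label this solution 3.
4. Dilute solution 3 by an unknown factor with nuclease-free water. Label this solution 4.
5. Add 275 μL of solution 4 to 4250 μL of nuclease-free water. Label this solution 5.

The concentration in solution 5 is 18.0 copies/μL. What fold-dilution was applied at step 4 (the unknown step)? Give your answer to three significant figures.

122-fold

Step 1: 350 μL brought to 22.2 mL → factor 22200/350 = 63.429
Step 2: 130 μL + 2.7 mL = 2830 μL total → factor 2830/130 = 21.769
Step 3: 25 μL + 75 μL = 100 μL total → factor 100/25 = 4
Step 4: unknown factor x
Step 5: 275 μL + 4250 μL = 4525 μL total → factor 4525/275 = 16.455
Product of known-step factors = 90881
Overall factor = 2.00 × 10^8 copies/μL / (18.0 copies/μL) = 1.1111 × 10^7
x = 1.1111 × 10^7 / 90881 = 122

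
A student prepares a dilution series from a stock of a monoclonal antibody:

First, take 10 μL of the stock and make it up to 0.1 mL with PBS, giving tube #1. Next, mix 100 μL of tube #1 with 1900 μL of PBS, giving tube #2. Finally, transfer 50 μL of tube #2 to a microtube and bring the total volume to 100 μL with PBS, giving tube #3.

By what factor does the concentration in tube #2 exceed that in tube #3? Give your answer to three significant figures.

2.00

Step 1: 10 μL brought to 0.1 mL → factor 100/10 = 10
Step 2: 100 μL + 1900 μL = 2000 μL total → factor 2000/100 = 20
Step 3: 50 μL brought to 100 μL → factor 100/50 = 2
Dilution factor to tube #2 = 200; to tube #3 = 400
[tube #2]/[tube #3] = (factor to tube #3)/(factor to tube #2) = 400/200 = 2.00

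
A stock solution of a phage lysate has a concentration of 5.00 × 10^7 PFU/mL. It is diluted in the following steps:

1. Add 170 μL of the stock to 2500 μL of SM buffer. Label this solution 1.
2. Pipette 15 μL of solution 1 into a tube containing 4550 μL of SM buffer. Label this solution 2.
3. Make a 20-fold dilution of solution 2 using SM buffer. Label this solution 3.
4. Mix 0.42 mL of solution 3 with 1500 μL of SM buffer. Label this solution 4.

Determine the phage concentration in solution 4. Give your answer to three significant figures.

Step 1: 170 μL + 2500 μL = 2670 μL total → factor 2670/170 = 15.706
Step 2: 15 μL + 4550 μL = 4565 μL total → factor 4565/15 = 304.33
Step 3: 20-fold → factor 20
Step 4: 0.42 mL + 1500 μL = 1.92 mL total → factor 1.92/0.42 = 4.5714
Overall dilution factor = 15.706 × 304.33 × 20 × 4.5714 = 4.3701 × 10^5
Final = 5.00 × 10^7 PFU/mL / 4.3701 × 10^5 = 114 PFU/mL

114 PFU/mL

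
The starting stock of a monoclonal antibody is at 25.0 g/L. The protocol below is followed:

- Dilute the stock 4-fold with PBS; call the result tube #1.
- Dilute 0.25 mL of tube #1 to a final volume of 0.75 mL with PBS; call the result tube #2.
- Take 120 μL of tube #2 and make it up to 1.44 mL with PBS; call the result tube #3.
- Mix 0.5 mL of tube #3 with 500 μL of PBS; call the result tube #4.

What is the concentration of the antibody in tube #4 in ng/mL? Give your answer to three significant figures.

Step 1: 4-fold → factor 4
Step 2: 0.25 mL brought to 0.75 mL → factor 0.75/0.25 = 3
Step 3: 120 μL brought to 1.44 mL → factor 1440/120 = 12
Step 4: 0.5 mL + 500 μL = 1 mL total → factor 1/0.5 = 2
Overall dilution factor = 4 × 3 × 12 × 2 = 288
Final = 25.0 g/L / 288 = 0.08681 g/L = 8.68 × 10^4 ng/mL

8.68 × 10^4 ng/mL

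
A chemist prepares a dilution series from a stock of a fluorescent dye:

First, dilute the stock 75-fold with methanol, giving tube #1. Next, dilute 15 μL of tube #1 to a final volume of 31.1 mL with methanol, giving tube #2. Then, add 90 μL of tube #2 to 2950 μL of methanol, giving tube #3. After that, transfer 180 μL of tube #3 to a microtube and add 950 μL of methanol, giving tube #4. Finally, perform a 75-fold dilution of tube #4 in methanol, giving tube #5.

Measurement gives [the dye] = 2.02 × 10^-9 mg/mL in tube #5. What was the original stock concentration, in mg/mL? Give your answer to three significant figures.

5.00 mg/mL

Step 1: 75-fold → factor 75
Step 2: 15 μL brought to 31.1 mL → factor 31100/15 = 2073.3
Step 3: 90 μL + 2950 μL = 3040 μL total → factor 3040/90 = 33.778
Step 4: 180 μL + 950 μL = 1130 μL total → factor 1130/180 = 6.2778
Step 5: 75-fold → factor 75
Overall dilution factor = 75 × 2073.3 × 33.778 × 6.2778 × 75 = 2.473 × 10^9
Stock = 2.02 × 10^-9 mg/mL × 2.473 × 10^9 = 5.00 mg/mL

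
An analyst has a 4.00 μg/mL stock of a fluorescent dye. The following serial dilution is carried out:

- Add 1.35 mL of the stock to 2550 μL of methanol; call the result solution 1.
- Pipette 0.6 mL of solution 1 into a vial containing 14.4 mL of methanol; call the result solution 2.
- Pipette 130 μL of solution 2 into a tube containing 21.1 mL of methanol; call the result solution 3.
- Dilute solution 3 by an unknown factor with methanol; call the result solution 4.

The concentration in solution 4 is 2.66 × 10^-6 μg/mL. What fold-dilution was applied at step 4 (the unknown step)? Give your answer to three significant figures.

Step 1: 1.35 mL + 2550 μL = 3.9 mL total → factor 3.9/1.35 = 2.8889
Step 2: 0.6 mL + 14.4 mL = 15 mL total → factor 15/0.6 = 25
Step 3: 130 μL + 21.1 mL = 21230 μL total → factor 21230/130 = 163.31
Step 4: unknown factor x
Product of known-step factors = 11794
Overall factor = 4.00 μg/mL / (2.66 × 10^-6 μg/mL) = 1.5038 × 10^6
x = 1.5038 × 10^6 / 11794 = 127

127-fold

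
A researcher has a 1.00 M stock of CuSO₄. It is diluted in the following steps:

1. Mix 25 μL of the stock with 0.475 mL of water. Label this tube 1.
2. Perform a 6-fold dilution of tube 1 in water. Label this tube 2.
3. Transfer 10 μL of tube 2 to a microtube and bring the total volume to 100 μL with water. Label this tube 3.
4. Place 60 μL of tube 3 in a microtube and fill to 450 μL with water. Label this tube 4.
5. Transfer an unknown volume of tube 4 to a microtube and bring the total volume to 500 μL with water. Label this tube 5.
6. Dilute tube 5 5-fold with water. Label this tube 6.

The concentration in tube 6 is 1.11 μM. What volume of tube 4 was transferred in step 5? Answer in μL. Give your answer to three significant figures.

25.0 μL

Step 1: 25 μL + 0.475 mL = 500 μL total → factor 500/25 = 20
Step 2: 6-fold → factor 6
Step 3: 10 μL brought to 100 μL → factor 100/10 = 10
Step 4: 60 μL brought to 450 μL → factor 450/60 = 7.5
Step 5: v brought to 500 μL → factor = 500 μL/v
Step 6: 5-fold → factor 5
Product of known-step factors = 45000
Overall factor = 1.00 M / (1.11 μM) = 9.009 × 10^5
Step-5 factor = 9.009 × 10^5 / 45000 = 20.02
v = 500 μL / 20.02 = 25.0 μL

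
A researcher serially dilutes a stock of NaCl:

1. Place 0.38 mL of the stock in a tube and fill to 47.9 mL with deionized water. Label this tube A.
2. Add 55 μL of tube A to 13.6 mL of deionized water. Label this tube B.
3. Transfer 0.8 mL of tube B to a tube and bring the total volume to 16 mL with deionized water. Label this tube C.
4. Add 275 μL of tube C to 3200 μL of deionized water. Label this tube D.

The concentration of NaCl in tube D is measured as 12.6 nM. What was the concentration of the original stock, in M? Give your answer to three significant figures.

0.0997 M

Step 1: 0.38 mL brought to 47.9 mL → factor 47.9/0.38 = 126.05
Step 2: 55 μL + 13.6 mL = 13655 μL total → factor 13655/55 = 248.27
Step 3: 0.8 mL brought to 16 mL → factor 16/0.8 = 20
Step 4: 275 μL + 3200 μL = 3475 μL total → factor 3475/275 = 12.636
Overall dilution factor = 126.05 × 248.27 × 20 × 12.636 = 7.9092 × 10^6
Stock = 12.6 nM × 7.9092 × 10^6 = 9.966 × 10^7 nM = 0.0997 M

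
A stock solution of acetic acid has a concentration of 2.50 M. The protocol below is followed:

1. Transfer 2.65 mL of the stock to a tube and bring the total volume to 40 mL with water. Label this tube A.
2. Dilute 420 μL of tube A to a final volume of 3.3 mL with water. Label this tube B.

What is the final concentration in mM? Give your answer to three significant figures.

Step 1: 2.65 mL brought to 40 mL → factor 40/2.65 = 15.094
Step 2: 420 μL brought to 3.3 mL → factor 3300/420 = 7.8571
Overall dilution factor = 15.094 × 7.8571 = 118.6
Final = 2.50 M / 118.6 = 0.02108 M = 21.1 mM

21.1 mM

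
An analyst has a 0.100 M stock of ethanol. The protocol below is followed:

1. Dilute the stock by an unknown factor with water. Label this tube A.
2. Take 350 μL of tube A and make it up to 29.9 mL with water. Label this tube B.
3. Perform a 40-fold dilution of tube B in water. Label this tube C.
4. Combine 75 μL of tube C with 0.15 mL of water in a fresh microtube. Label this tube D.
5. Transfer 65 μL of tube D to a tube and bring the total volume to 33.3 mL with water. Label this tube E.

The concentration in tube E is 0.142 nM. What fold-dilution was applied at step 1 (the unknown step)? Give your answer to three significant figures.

134-fold

Step 1: unknown factor x
Step 2: 350 μL brought to 29.9 mL → factor 29900/350 = 85.429
Step 3: 40-fold → factor 40
Step 4: 75 μL + 0.15 mL = 225 μL total → factor 225/75 = 3
Step 5: 65 μL brought to 33.3 mL → factor 33300/65 = 512.31
Product of known-step factors = 5.2519 × 10^6
Overall factor = 0.100 M / (0.142 nM) = 7.0423 × 10^8
x = 7.0423 × 10^8 / 5.2519 × 10^6 = 134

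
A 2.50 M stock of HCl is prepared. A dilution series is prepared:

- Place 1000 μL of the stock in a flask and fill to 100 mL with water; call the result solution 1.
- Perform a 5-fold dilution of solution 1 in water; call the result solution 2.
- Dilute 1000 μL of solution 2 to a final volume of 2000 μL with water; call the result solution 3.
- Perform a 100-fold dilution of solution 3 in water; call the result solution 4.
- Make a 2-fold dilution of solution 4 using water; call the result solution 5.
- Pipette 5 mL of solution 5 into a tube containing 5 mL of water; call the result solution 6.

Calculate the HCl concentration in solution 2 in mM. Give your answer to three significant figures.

5.00 mM

Step 1: 1000 μL brought to 100 mL → factor 1 × 10^5/1000 = 100
Step 2: 5-fold → factor 5
Dilution factor through solution 2 = 100 × 5 = 500
[solution 2] = 2.50 M / 500 = 0.005000 M = 5.00 mM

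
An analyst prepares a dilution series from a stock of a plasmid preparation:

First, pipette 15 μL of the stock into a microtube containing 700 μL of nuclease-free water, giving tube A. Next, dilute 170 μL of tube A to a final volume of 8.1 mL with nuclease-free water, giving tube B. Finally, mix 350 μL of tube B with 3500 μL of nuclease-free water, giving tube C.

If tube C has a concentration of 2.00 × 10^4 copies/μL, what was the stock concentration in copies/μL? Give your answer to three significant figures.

5.00 × 10^8 copies/μL

Step 1: 15 μL + 700 μL = 715 μL total → factor 715/15 = 47.667
Step 2: 170 μL brought to 8.1 mL → factor 8100/170 = 47.647
Step 3: 350 μL + 3500 μL = 3850 μL total → factor 3850/350 = 11
Overall dilution factor = 47.667 × 47.647 × 11 = 24983
Stock = 2.00 × 10^4 copies/μL × 24983 = 5.00 × 10^8 copies/μL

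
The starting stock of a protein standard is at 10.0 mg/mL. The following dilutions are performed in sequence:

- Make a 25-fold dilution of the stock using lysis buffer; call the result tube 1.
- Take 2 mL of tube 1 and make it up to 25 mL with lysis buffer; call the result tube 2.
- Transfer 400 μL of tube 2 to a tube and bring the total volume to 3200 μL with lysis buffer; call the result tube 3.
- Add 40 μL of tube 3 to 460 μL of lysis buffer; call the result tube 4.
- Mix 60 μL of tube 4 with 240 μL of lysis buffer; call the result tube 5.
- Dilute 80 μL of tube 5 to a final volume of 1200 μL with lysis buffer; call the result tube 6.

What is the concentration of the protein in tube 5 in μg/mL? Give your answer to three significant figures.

0.0640 μg/mL

Step 1: 25-fold → factor 25
Step 2: 2 mL brought to 25 mL → factor 25/2 = 12.5
Step 3: 400 μL brought to 3200 μL → factor 3200/400 = 8
Step 4: 40 μL + 460 μL = 500 μL total → factor 500/40 = 12.5
Step 5: 60 μL + 240 μL = 300 μL total → factor 300/60 = 5
Dilution factor through tube 5 = 25 × 12.5 × 8 × 12.5 × 5 = 1.5625 × 10^5
[tube 5] = 10.0 mg/mL / 1.5625 × 10^5 = 6.400 × 10^-5 mg/mL = 0.0640 μg/mL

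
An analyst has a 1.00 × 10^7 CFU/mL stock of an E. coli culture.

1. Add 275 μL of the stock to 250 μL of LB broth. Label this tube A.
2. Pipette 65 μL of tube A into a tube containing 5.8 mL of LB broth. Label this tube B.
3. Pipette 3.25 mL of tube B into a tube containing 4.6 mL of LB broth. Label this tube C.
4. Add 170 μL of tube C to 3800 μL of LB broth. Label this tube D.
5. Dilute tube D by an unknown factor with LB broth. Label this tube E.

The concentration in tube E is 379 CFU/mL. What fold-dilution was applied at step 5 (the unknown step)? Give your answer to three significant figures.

Step 1: 275 μL + 250 μL = 525 μL total → factor 525/275 = 1.9091
Step 2: 65 μL + 5.8 mL = 5865 μL total → factor 5865/65 = 90.231
Step 3: 3.25 mL + 4.6 mL = 7.85 mL total → factor 7.85/3.25 = 2.4154
Step 4: 170 μL + 3800 μL = 3970 μL total → factor 3970/170 = 23.353
Step 5: unknown factor x
Product of known-step factors = 9716.5
Overall factor = 1.00 × 10^7 CFU/mL / (379 CFU/mL) = 26385
x = 26385 / 9716.5 = 2.72

2.72-fold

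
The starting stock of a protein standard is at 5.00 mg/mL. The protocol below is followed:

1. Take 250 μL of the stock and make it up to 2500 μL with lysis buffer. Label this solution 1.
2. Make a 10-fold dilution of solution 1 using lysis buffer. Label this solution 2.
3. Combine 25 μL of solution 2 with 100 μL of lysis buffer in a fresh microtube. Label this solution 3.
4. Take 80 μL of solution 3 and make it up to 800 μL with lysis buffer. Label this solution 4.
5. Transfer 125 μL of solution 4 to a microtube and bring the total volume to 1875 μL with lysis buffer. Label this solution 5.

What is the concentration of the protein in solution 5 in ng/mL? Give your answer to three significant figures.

Step 1: 250 μL brought to 2500 μL → factor 2500/250 = 10
Step 2: 10-fold → factor 10
Step 3: 25 μL + 100 μL = 125 μL total → factor 125/25 = 5
Step 4: 80 μL brought to 800 μL → factor 800/80 = 10
Step 5: 125 μL brought to 1875 μL → factor 1875/125 = 15
Overall dilution factor = 10 × 10 × 5 × 10 × 15 = 75000
Final = 5.00 mg/mL / 75000 = 6.667 × 10^-5 mg/mL = 66.7 ng/mL

66.7 ng/mL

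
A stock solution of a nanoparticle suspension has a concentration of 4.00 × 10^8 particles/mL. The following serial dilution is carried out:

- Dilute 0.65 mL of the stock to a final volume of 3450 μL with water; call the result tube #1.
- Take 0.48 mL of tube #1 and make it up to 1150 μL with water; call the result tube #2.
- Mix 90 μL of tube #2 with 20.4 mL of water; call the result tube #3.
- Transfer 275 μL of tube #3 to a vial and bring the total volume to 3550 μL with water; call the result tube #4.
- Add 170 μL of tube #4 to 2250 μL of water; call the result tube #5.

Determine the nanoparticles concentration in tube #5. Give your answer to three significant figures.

Step 1: 0.65 mL brought to 3450 μL → factor 3.45/0.65 = 5.3077
Step 2: 0.48 mL brought to 1150 μL → factor 1.15/0.48 = 2.3958
Step 3: 90 μL + 20.4 mL = 20490 μL total → factor 20490/90 = 227.67
Step 4: 275 μL brought to 3550 μL → factor 3550/275 = 12.909
Step 5: 170 μL + 2250 μL = 2420 μL total → factor 2420/170 = 14.235
Overall dilution factor = 5.3077 × 2.3958 × 227.67 × 12.909 × 14.235 = 5.3202 × 10^5
Final = 4.00 × 10^8 particles/mL / 5.3202 × 10^5 = 752 particles/mL

752 particles/mL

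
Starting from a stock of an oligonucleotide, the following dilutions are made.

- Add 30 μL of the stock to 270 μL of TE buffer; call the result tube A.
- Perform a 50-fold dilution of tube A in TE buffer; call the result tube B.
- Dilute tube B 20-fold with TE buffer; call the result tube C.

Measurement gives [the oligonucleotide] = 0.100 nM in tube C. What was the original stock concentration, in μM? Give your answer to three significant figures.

1.00 μM

Step 1: 30 μL + 270 μL = 300 μL total → factor 300/30 = 10
Step 2: 50-fold → factor 50
Step 3: 20-fold → factor 20
Overall dilution factor = 10 × 50 × 20 = 10000
Stock = 0.100 nM × 10000 = 1000 nM = 1.00 μM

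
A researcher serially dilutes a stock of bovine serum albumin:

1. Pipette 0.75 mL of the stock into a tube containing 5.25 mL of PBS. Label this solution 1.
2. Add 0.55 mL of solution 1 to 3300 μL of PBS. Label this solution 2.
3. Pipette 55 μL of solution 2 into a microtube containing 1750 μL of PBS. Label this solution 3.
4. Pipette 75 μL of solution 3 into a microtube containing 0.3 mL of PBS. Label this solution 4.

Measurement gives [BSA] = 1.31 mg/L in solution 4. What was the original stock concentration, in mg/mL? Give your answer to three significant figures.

12.0 mg/mL

Step 1: 0.75 mL + 5.25 mL = 6 mL total → factor 6/0.75 = 8
Step 2: 0.55 mL + 3300 μL = 3.85 mL total → factor 3.85/0.55 = 7
Step 3: 55 μL + 1750 μL = 1805 μL total → factor 1805/55 = 32.818
Step 4: 75 μL + 0.3 mL = 375 μL total → factor 375/75 = 5
Overall dilution factor = 8 × 7 × 32.818 × 5 = 9189.1
Stock = 1.31 mg/L × 9189.1 = 1.204 × 10^4 mg/L = 12.0 mg/mL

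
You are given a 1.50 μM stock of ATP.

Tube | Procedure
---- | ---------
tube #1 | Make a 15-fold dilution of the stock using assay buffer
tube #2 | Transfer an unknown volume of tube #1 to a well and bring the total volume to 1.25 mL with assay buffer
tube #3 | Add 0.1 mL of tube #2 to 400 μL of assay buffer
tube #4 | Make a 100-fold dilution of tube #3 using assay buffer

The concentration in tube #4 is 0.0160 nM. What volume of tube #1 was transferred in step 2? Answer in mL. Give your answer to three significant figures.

Step 1: 15-fold → factor 15
Step 2: v brought to 1.25 mL → factor = 1.25 mL/v
Step 3: 0.1 mL + 400 μL = 0.5 mL total → factor 0.5/0.1 = 5
Step 4: 100-fold → factor 100
Product of known-step factors = 7500
Overall factor = 1.50 μM / (0.0160 nM) = 93750
Step-2 factor = 93750 / 7500 = 12.5
v = 1.25 mL / 12.5 = 0.100 mL

0.100 mL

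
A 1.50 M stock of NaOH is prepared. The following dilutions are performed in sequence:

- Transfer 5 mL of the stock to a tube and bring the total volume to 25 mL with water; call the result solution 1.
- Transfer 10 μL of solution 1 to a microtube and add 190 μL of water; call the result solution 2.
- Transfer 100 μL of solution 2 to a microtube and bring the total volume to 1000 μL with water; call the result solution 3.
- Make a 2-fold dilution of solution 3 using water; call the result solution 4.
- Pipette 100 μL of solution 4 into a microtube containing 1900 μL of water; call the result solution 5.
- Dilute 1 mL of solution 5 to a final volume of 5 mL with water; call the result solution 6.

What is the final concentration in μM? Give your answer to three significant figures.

7.50 μM

Step 1: 5 mL brought to 25 mL → factor 25/5 = 5
Step 2: 10 μL + 190 μL = 200 μL total → factor 200/10 = 20
Step 3: 100 μL brought to 1000 μL → factor 1000/100 = 10
Step 4: 2-fold → factor 2
Step 5: 100 μL + 1900 μL = 2000 μL total → factor 2000/100 = 20
Step 6: 1 mL brought to 5 mL → factor 5/1 = 5
Overall dilution factor = 5 × 20 × 10 × 2 × 20 × 5 = 2 × 10^5
Final = 1.50 M / 2 × 10^5 = 7.500 × 10^-6 M = 7.50 μM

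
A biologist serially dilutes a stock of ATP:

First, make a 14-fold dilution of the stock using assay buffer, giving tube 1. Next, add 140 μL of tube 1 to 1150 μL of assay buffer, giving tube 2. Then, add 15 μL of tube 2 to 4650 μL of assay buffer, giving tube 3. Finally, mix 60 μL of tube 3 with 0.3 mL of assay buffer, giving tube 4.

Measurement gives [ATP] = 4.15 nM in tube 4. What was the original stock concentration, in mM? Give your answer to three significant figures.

Step 1: 14-fold → factor 14
Step 2: 140 μL + 1150 μL = 1290 μL total → factor 1290/140 = 9.2143
Step 3: 15 μL + 4650 μL = 4665 μL total → factor 4665/15 = 311
Step 4: 60 μL + 0.3 mL = 360 μL total → factor 360/60 = 6
Overall dilution factor = 14 × 9.2143 × 311 × 6 = 2.4071 × 10^5
Stock = 4.15 nM × 2.4071 × 10^5 = 9.990 × 10^5 nM = 0.999 mM

0.999 mM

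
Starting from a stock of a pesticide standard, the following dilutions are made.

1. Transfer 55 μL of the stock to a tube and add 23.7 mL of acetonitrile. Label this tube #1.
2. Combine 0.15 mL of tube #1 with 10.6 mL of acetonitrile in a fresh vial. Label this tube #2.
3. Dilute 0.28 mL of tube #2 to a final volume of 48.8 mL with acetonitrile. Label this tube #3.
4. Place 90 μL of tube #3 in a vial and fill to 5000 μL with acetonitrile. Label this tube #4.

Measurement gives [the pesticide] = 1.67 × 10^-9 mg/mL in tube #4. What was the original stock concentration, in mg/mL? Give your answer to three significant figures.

Step 1: 55 μL + 23.7 mL = 23755 μL total → factor 23755/55 = 431.91
Step 2: 0.15 mL + 10.6 mL = 10.75 mL total → factor 10.75/0.15 = 71.667
Step 3: 0.28 mL brought to 48.8 mL → factor 48.8/0.28 = 174.29
Step 4: 90 μL brought to 5000 μL → factor 5000/90 = 55.556
Overall dilution factor = 431.91 × 71.667 × 174.29 × 55.556 = 2.9971 × 10^8
Stock = 1.67 × 10^-9 mg/mL × 2.9971 × 10^8 = 0.501 mg/mL

0.501 mg/mL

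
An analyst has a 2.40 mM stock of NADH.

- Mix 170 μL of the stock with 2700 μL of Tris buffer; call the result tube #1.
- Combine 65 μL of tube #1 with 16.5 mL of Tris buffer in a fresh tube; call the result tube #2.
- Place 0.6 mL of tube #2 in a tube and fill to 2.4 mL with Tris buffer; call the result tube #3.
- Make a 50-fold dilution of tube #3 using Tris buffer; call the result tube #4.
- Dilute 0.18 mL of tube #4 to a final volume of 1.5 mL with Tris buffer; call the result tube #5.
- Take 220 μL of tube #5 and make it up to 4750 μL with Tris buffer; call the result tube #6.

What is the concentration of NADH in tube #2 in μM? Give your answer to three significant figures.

Step 1: 170 μL + 2700 μL = 2870 μL total → factor 2870/170 = 16.882
Step 2: 65 μL + 16.5 mL = 16565 μL total → factor 16565/65 = 254.85
Dilution factor through tube #2 = 16.882 × 254.85 = 4302.4
[tube #2] = 2.40 mM / 4302.4 = 0.0005578 mM = 0.558 μM

0.558 μM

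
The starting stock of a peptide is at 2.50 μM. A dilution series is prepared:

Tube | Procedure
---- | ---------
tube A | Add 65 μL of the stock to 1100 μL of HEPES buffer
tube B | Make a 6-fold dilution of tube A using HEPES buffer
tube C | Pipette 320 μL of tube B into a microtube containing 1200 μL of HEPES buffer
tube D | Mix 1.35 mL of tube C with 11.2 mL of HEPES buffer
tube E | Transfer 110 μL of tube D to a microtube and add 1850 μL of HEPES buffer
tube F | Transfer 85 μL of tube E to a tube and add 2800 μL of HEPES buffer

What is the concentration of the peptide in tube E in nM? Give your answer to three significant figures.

0.0295 nM

Step 1: 65 μL + 1100 μL = 1165 μL total → factor 1165/65 = 17.923
Step 2: 6-fold → factor 6
Step 3: 320 μL + 1200 μL = 1520 μL total → factor 1520/320 = 4.75
Step 4: 1.35 mL + 11.2 mL = 12.55 mL total → factor 12.55/1.35 = 9.2963
Step 5: 110 μL + 1850 μL = 1960 μL total → factor 1960/110 = 17.818
Dilution factor through tube E = 17.923 × 6 × 4.75 × 9.2963 × 17.818 = 84612
[tube E] = 2.50 μM / 84612 = 2.955 × 10^-5 μM = 0.0295 nM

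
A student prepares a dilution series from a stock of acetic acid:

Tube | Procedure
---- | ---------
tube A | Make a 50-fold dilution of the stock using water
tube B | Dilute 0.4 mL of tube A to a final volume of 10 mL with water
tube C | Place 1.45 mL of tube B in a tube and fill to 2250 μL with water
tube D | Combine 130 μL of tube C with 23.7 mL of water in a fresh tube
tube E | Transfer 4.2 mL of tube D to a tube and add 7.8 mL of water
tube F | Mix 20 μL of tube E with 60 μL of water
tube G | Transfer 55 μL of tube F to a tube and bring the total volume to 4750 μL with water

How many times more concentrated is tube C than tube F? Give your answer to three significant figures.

2.09 × 10^3

Step 1: 50-fold → factor 50
Step 2: 0.4 mL brought to 10 mL → factor 10/0.4 = 25
Step 3: 1.45 mL brought to 2250 μL → factor 2.25/1.45 = 1.5517
Step 4: 130 μL + 23.7 mL = 23830 μL total → factor 23830/130 = 183.31
Step 5: 4.2 mL + 7.8 mL = 12 mL total → factor 12/4.2 = 2.8571
Step 6: 20 μL + 60 μL = 80 μL total → factor 80/20 = 4
Dilution factor to tube C = 1939.7; to tube F = 4.0635 × 10^6
[tube C]/[tube F] = (factor to tube F)/(factor to tube C) = 4.0635 × 10^6/1939.7 = 2.09 × 10^3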